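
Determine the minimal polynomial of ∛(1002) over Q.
m_α(x) = x^3 - 1002

α satisfies α^3 = 1002, so x^3 - 1002 annihilates α. By the rational root test, a rational root p/q (in lowest terms) of x^3 - 1002 would satisfy p^3 = 1002 q^3, forcing q = 1 and p^3 = 1002; but 1002 is not a perfect cube, contradiction. A monic cubic over Q with no rational root is irreducible (any nontrivial factorization would include a linear factor). Hence x^3 - 1002 is the minimal polynomial of α, and in particular [Q(α):Q] = 3.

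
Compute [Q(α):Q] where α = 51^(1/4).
[Q(α):Q] = 4

α is a root of x^4 - 51. By Eisenstein's criterion at the prime p = 3 (which divides the constant term 51 but p^2 = 9 does not, since 51 is squarefree), x^4 - 51 is irreducible over Q. Hence [Q(α):Q] = 4.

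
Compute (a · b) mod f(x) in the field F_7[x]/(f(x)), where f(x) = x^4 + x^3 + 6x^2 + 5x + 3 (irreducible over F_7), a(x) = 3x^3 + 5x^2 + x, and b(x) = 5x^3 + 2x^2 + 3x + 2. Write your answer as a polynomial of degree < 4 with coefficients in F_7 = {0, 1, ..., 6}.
a · b ≡ 4x^3 + 2x^2 + 1 (mod f(x))

Multiply in F_7[x]: a(x)·b(x) = (3x^3 + 5x^2 + x)·(5x^3 + 2x^2 + 3x + 2) = x^6 + 3x^5 + 3x^4 + 2x^3 + 6x^2 + 2x. This has degree ≥ 4, so divide by f(x) over F_7: x^6 + 3x^5 + 3x^4 + 2x^3 + 6x^2 + 2x = (x^2 + 2x + 2)·(x^4 + x^3 + 6x^2 + 5x + 3) + (4x^3 + 2x^2 + 1). Hence a·b ≡ 4x^3 + 2x^2 + 1 (mod f). (F_7[x]/(f) is a field with 7^4 = 2401 elements since f is irreducible of degree 4.)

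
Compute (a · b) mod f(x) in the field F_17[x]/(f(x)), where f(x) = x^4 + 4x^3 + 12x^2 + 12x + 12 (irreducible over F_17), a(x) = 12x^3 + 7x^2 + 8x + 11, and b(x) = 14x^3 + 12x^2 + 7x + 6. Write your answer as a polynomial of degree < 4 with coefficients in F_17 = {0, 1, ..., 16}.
a · b ≡ 9x^3 + 13x^2 + 3x + 3 (mod f(x))

Multiply in F_17[x]: a(x)·b(x) = (12x^3 + 7x^2 + 8x + 11)·(14x^3 + 12x^2 + 7x + 6) = 15x^6 + 4x^5 + 8x^4 + 14x^3 + 9x^2 + 6x + 15. This has degree ≥ 4, so divide by f(x) over F_17: 15x^6 + 4x^5 + 8x^4 + 14x^3 + 9x^2 + 6x + 15 = (15x^2 + 12x + 1)·(x^4 + 4x^3 + 12x^2 + 12x + 12) + (9x^3 + 13x^2 + 3x + 3). Hence a·b ≡ 9x^3 + 13x^2 + 3x + 3 (mod f). (F_17[x]/(f) is a field with 17^4 = 83521 elements since f is irreducible of degree 4.)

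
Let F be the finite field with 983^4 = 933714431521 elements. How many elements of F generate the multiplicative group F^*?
There are φ(933714431520) = 223744819200 primitive elements

F_q^* is cyclic of order q - 1 = 933714431520. A cyclic group of order m has exactly φ(m) generators. Here m = 933714431520 = 2^5 · 3 · 5 · 13 · 41 · 491 · 7433, so the number of primitive elements is φ(933714431520) = 223744819200.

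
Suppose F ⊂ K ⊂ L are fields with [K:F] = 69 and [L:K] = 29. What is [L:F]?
[L:F] = 2001

The tower law says that for any tower of field extensions F ⊂ K ⊂ L with finite degrees, [L:F] = [L:K] · [K:F]. Here this gives [L:F] = 29 · 69 = 2001.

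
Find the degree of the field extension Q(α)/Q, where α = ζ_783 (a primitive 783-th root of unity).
[Q(α):Q] = 504

The minimal polynomial of ζ_783 over Q is the 783-th cyclotomic polynomial Φ_783(x), which is irreducible over Q and has degree φ(783) = 504. Hence [Q(α):Q] = φ(783) = 504.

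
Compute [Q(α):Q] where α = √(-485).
[Q(α):Q] = 2

[Q(α):Q] equals the degree of the minimal polynomial of α. Here α^2 = -485 and x^2 + 485 is irreducible (d = -485 is squarefree, ≠ 1, hence not a square), so deg(m_α) = 2. Thus [Q(α):Q] = 2.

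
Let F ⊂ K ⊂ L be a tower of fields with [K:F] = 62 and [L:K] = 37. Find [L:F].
[L:F] = 2294

The tower law says that for any tower of field extensions F ⊂ K ⊂ L with finite degrees, [L:F] = [L:K] · [K:F]. Here this gives [L:F] = 37 · 62 = 2294.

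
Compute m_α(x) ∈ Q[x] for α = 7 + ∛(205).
m_α(x) = x^3 - 21x^2 + 147x - 548

Set β = α - 7 = ∛(205), so β^3 = 205. Then (α - 7)^3 - 205 = 0, i.e. α is a root of g(x) = (x - 7)^3 - 205 = x^3 - 21x^2 + 147x - 548. Since g(x) = h(x - 7) where h(x) = x^3 - 205, and h is irreducible over Q (because 205 is not a perfect cube, so h has no rational root, and a monic cubic with no rational root is irreducible), g is also irreducible (irreducibility is preserved under the substitution x → x - 7). Hence m_α(x) = x^3 - 21x^2 + 147x - 548.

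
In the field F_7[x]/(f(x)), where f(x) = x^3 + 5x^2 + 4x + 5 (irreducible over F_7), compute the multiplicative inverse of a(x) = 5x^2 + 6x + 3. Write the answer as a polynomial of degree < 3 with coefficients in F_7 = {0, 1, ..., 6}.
a(x)^(-1) ≡ 6x^2 + 4x (mod f(x))

Since f is irreducible over F_7, F_7[x]/(f) is a field and a(x) ≠ 0 has an inverse. Apply the extended Euclidean algorithm to f(x) and a(x) in F_7[x]: f(x) = (3x + 3)·a(x) + (5x + 3);  a(x) = (x + 2)·(5x + 3) + (4). The last nonzero remainder is the constant 4 = gcd(f, a) in F_7. Back-substituting through the division chain expresses 4 = s(x)·a(x) + t(x)·f(x) with s(x) ≡ 3x^2 + 2x (mod f), so (3x^2 + 2x)·a(x) ≡ 4 (mod f). Multiplying by 4^(-1) ≡ 2 in F_7 gives a(x)^(-1) ≡ 2·(3x^2 + 2x) ≡ 6x^2 + 4x (mod f). Check: (5x^2 + 6x + 3)·(6x^2 + 4x) = 2x^4 + 5x ≡ 1 (mod x^3 + 5x^2 + 4x + 5).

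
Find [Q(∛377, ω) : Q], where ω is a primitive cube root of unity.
[Q(∛377, ω) : Q] = 6

[Q(∛377):Q] = 3 (min poly x^3 - 377, irreducible since 377 is not a perfect cube). [Q(ω):Q] = 2 (min poly x^2 + x + 1). Since Q(∛377) ⊂ R and ω ∉ R, we have ω ∉ Q(∛377), so x^2 + x + 1 remains irreducible over Q(∛377) and [Q(∛377, ω) : Q(∛377)] = 2. By the tower law, [Q(∛377, ω) : Q] = 3 · 2 = 6. (In fact Q(∛377, ω) is the splitting field of x^3 - 377 over Q.)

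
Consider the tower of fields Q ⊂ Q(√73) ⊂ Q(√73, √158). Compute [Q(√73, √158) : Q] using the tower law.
[Q(√73, √158) : Q] = 4

[Q(√73):Q] = 2 (min poly x^2 - 73, irreducible since 73 is squarefree > 1). For the top step, suppose √158 ∈ Q(√73), say √158 = c + d√73 with c, d ∈ Q. Squaring: 158 = c^2 + 73d^2 + 2cd√73. Since √73 ∉ Q this forces 2cd = 0. If d = 0 then √158 = c ∈ Q, contradicting 158 squarefree > 1. If c = 0 then 158 = 73d^2, so 73·158 = (73d)^2 is a perfect square in Q — but 73·158 = 11534 is not a perfect square (since 73 and 158 are distinct squarefree integers). Contradiction. Hence √158 ∉ Q(√73), so x^2 - 158 stays irreducible over Q(√73) and [Q(√73, √158) : Q(√73)] = 2. By the tower law, [Q(√73, √158) : Q] = 2 · 2 = 4.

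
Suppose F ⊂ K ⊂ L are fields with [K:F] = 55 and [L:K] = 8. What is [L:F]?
[L:F] = 440

The tower law says that for any tower of field extensions F ⊂ K ⊂ L with finite degrees, [L:F] = [L:K] · [K:F]. Here this gives [L:F] = 8 · 55 = 440.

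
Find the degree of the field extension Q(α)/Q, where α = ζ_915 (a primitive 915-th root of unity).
[Q(α):Q] = 480

The minimal polynomial of ζ_915 over Q is the 915-th cyclotomic polynomial Φ_915(x), which is irreducible over Q and has degree φ(915) = 480. Hence [Q(α):Q] = φ(915) = 480.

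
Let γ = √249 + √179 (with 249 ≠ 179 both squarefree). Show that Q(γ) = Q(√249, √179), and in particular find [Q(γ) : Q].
[Q(γ) : Q] = 4 (equivalently, Q(γ) = Q(√249, √179))

Obviously Q(γ) ⊆ Q(√249, √179), and [Q(√249, √179):Q] = 4 (since 249, 179 are distinct squarefree integers > 1 with 44571 not a perfect square). To show equality we compute the minimal polynomial of γ. From γ = √249 + √179: γ^2 = 249 + 2√(44571) + 179 = 428 + 2√(44571), so γ^2 - 428 = 2√(44571); squaring, (γ^2 - 428)^2 = 4·44571, i.e. γ^4 - 856γ^2 + 183184 - 178284 = 0, i.e. γ^4 - 856γ^2 + 4900 = 0. So γ is a root of x^4 - 856x^2 + 4900. This polynomial is irreducible over Q: it has no rational root (each ±√249 ± √179 is irrational), and any factorization into two quadratics over Q would force √(44571) ∈ Q (pairing opposite roots) or √249, √179 ∈ Q (other pairings), all impossible. Hence [Q(γ):Q] = 4 = [Q(√249, √179):Q], so Q(γ) = Q(√249, √179).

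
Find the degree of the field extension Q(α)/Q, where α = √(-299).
[Q(α):Q] = 2

[Q(α):Q] equals the degree of the minimal polynomial of α. Here α^2 = -299 and x^2 + 299 is irreducible (d = -299 is squarefree, ≠ 1, hence not a square), so deg(m_α) = 2. Thus [Q(α):Q] = 2.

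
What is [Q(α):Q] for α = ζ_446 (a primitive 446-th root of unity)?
[Q(α):Q] = 222

The minimal polynomial of ζ_446 over Q is the 446-th cyclotomic polynomial Φ_446(x), which is irreducible over Q and has degree φ(446) = 222. Hence [Q(α):Q] = φ(446) = 222.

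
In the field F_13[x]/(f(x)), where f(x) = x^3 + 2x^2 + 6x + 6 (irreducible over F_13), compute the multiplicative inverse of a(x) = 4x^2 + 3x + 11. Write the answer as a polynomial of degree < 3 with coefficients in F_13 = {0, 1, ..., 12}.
a(x)^(-1) ≡ x^2 + 3x + 11 (mod f(x))

Since f is irreducible over F_13, F_13[x]/(f) is a field and a(x) ≠ 0 has an inverse. Apply the extended Euclidean algorithm to f(x) and a(x) in F_13[x]: f(x) = (10x + 6)·a(x) + (8x + 5);  a(x) = (7x + 9)·(8x + 5) + (5). The last nonzero remainder is the constant 5 = gcd(f, a) in F_13. Back-substituting through the division chain expresses 5 = s(x)·a(x) + t(x)·f(x) with s(x) ≡ 5x^2 + 2x + 3 (mod f), so (5x^2 + 2x + 3)·a(x) ≡ 5 (mod f). Multiplying by 5^(-1) ≡ 8 in F_13 gives a(x)^(-1) ≡ 8·(5x^2 + 2x + 3) ≡ x^2 + 3x + 11 (mod f). Check: (4x^2 + 3x + 11)·(x^2 + 3x + 11) = 4x^4 + 2x^3 + 12x^2 + x + 4 ≡ 1 (mod x^3 + 2x^2 + 6x + 6).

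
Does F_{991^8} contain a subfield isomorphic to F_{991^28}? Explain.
No: F_{991^28} is not a subfield of F_{991^8}

F_{p^m} embeds in F_{p^n} iff m | n. Here 28 ∤ 8 (since 8 = 0·28 + 8 with remainder 8 ≠ 0), so F_{991^28} is not a subfield of F_{991^8}. Equivalently: if it were, the tower law would give 28 = [F_{991^28}:F_991] dividing [F_{991^8}:F_991] = 8, contradiction.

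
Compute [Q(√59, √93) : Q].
[Q(√59, √93) : Q] = 4

[Q(√59):Q] = 2 (min poly x^2 - 59, irreducible since 59 is squarefree > 1). For the top step, suppose √93 ∈ Q(√59), say √93 = c + d√59 with c, d ∈ Q. Squaring: 93 = c^2 + 59d^2 + 2cd√59. Since √59 ∉ Q this forces 2cd = 0. If d = 0 then √93 = c ∈ Q, contradicting 93 squarefree > 1. If c = 0 then 93 = 59d^2, so 59·93 = (59d)^2 is a perfect square in Q — but 59·93 = 5487 is not a perfect square (since 59 and 93 are distinct squarefree integers). Contradiction. Hence √93 ∉ Q(√59), so x^2 - 93 stays irreducible over Q(√59) and [Q(√59, √93) : Q(√59)] = 2. By the tower law, [Q(√59, √93) : Q] = 2 · 2 = 4.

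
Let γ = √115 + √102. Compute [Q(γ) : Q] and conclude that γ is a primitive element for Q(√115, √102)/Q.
[Q(γ) : Q] = 4 (equivalently, Q(γ) = Q(√115, √102))

Obviously Q(γ) ⊆ Q(√115, √102), and [Q(√115, √102):Q] = 4 (since 115, 102 are distinct squarefree integers > 1 with 11730 not a perfect square). To show equality we compute the minimal polynomial of γ. From γ = √115 + √102: γ^2 = 115 + 2√(11730) + 102 = 217 + 2√(11730), so γ^2 - 217 = 2√(11730); squaring, (γ^2 - 217)^2 = 4·11730, i.e. γ^4 - 434γ^2 + 47089 - 46920 = 0, i.e. γ^4 - 434γ^2 + 169 = 0. So γ is a root of x^4 - 434x^2 + 169. This polynomial is irreducible over Q: it has no rational root (each ±√115 ± √102 is irrational), and any factorization into two quadratics over Q would force √(11730) ∈ Q (pairing opposite roots) or √115, √102 ∈ Q (other pairings), all impossible. Hence [Q(γ):Q] = 4 = [Q(√115, √102):Q], so Q(γ) = Q(√115, √102).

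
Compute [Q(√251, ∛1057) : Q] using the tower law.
[Q(√251, ∛1057) : Q] = 6

Let L = Q(√251, ∛1057). Since Q(√251) ⊂ L and [Q(√251):Q] = 2, the tower law gives 2 | [L:Q]. Likewise Q(∛1057) ⊂ L with [Q(∛1057):Q] = 3 (because 1057 is not a perfect cube), so 3 | [L:Q]. As gcd(2,3) = 1, [L:Q] is divisible by 6. Conversely L is generated over Q by √251 and ∛1057, so [L:Q] ≤ 2·3 = 6. Therefore [Q(√251, ∛1057) : Q] = 6.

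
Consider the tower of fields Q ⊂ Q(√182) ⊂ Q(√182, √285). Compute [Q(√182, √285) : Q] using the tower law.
[Q(√182, √285) : Q] = 4

[Q(√182):Q] = 2 (min poly x^2 - 182, irreducible since 182 is squarefree > 1). For the top step, suppose √285 ∈ Q(√182), say √285 = c + d√182 with c, d ∈ Q. Squaring: 285 = c^2 + 182d^2 + 2cd√182. Since √182 ∉ Q this forces 2cd = 0. If d = 0 then √285 = c ∈ Q, contradicting 285 squarefree > 1. If c = 0 then 285 = 182d^2, so 182·285 = (182d)^2 is a perfect square in Q — but 182·285 = 51870 is not a perfect square (since 182 and 285 are distinct squarefree integers). Contradiction. Hence √285 ∉ Q(√182), so x^2 - 285 stays irreducible over Q(√182) and [Q(√182, √285) : Q(√182)] = 2. By the tower law, [Q(√182, √285) : Q] = 2 · 2 = 4.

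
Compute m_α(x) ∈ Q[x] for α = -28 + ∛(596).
m_α(x) = x^3 + 84x^2 + 2352x + 21356

Set β = α + 28 = ∛(596), so β^3 = 596. Then (α + 28)^3 - 596 = 0, i.e. α is a root of g(x) = (x + 28)^3 - 596 = x^3 + 84x^2 + 2352x + 21356. Since g(x) = h(x + 28) where h(x) = x^3 - 596, and h is irreducible over Q (because 596 is not a perfect cube, so h has no rational root, and a monic cubic with no rational root is irreducible), g is also irreducible (irreducibility is preserved under the substitution x → x + 28). Hence m_α(x) = x^3 + 84x^2 + 2352x + 21356.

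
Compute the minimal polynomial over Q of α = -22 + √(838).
m_α(x) = x^2 + 44x - 354

From α + 22 = √(838), squaring gives (α + 22)^2 = 838, i.e. α^2 + 44α + 484 = 838, so α^2 + 44α - 354 = 0. The discriminant of x^2 + 44x - 354 is (44)^2 - 4·(-354) = 1936 + 1416 = 3352, and 4·(838) is not a perfect square in Q since 838 is squarefree and ≠ 1. Hence x^2 + 44x - 354 is irreducible over Q and is the minimal polynomial of α.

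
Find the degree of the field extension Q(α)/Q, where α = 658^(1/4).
[Q(α):Q] = 4

α is a root of x^4 - 658. By Eisenstein's criterion at the prime p = 2 (which divides the constant term 658 but p^2 = 4 does not, since 658 is squarefree), x^4 - 658 is irreducible over Q. Hence [Q(α):Q] = 4.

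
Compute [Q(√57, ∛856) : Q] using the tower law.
[Q(√57, ∛856) : Q] = 6

Let L = Q(√57, ∛856). Since Q(√57) ⊂ L and [Q(√57):Q] = 2, the tower law gives 2 | [L:Q]. Likewise Q(∛856) ⊂ L with [Q(∛856):Q] = 3 (because 856 is not a perfect cube), so 3 | [L:Q]. As gcd(2,3) = 1, [L:Q] is divisible by 6. Conversely L is generated over Q by √57 and ∛856, so [L:Q] ≤ 2·3 = 6. Therefore [Q(√57, ∛856) : Q] = 6.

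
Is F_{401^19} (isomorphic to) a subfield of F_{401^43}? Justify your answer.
No: F_{401^19} is not a subfield of F_{401^43}

F_{p^m} embeds in F_{p^n} iff m | n. Here 19 ∤ 43 (since 43 = 2·19 + 5 with remainder 5 ≠ 0), so F_{401^19} is not a subfield of F_{401^43}. Equivalently: if it were, the tower law would give 19 = [F_{401^19}:F_401] dividing [F_{401^43}:F_401] = 43, contradiction.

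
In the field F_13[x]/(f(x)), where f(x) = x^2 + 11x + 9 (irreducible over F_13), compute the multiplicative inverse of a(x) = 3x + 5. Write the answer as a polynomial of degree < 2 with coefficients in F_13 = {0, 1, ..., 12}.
a(x)^(-1) ≡ 6x + 4 (mod f(x))

Since f is irreducible over F_13, F_13[x]/(f) is a field and a(x) ≠ 0 has an inverse. Apply the extended Euclidean algorithm to f(x) and a(x) in F_13[x]: f(x) = (9x + 6)·a(x) + (5). The last nonzero remainder is the constant 5 = gcd(f, a) in F_13. Back-substituting through the division chain expresses 5 = s(x)·a(x) + t(x)·f(x) with s(x) ≡ 4x + 7 (mod f), so (4x + 7)·a(x) ≡ 5 (mod f). Multiplying by 5^(-1) ≡ 8 in F_13 gives a(x)^(-1) ≡ 8·(4x + 7) ≡ 6x + 4 (mod f). Check: (3x + 5)·(6x + 4) = 5x^2 + 3x + 7 ≡ 1 (mod x^2 + 11x + 9).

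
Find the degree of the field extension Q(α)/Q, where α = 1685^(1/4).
[Q(α):Q] = 4

α is a root of x^4 - 1685. By Eisenstein's criterion at the prime p = 5 (which divides the constant term 1685 but p^2 = 25 does not, since 1685 is squarefree), x^4 - 1685 is irreducible over Q. Hence [Q(α):Q] = 4.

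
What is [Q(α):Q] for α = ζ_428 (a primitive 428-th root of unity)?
[Q(α):Q] = 212

The minimal polynomial of ζ_428 over Q is the 428-th cyclotomic polynomial Φ_428(x), which is irreducible over Q and has degree φ(428) = 212. Hence [Q(α):Q] = φ(428) = 212.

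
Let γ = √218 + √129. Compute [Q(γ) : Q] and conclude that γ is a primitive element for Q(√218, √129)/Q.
[Q(γ) : Q] = 4 (equivalently, Q(γ) = Q(√218, √129))

Obviously Q(γ) ⊆ Q(√218, √129), and [Q(√218, √129):Q] = 4 (since 218, 129 are distinct squarefree integers > 1 with 28122 not a perfect square). To show equality we compute the minimal polynomial of γ. From γ = √218 + √129: γ^2 = 218 + 2√(28122) + 129 = 347 + 2√(28122), so γ^2 - 347 = 2√(28122); squaring, (γ^2 - 347)^2 = 4·28122, i.e. γ^4 - 694γ^2 + 120409 - 112488 = 0, i.e. γ^4 - 694γ^2 + 7921 = 0. So γ is a root of x^4 - 694x^2 + 7921. This polynomial is irreducible over Q: it has no rational root (each ±√218 ± √129 is irrational), and any factorization into two quadratics over Q would force √(28122) ∈ Q (pairing opposite roots) or √218, √129 ∈ Q (other pairings), all impossible. Hence [Q(γ):Q] = 4 = [Q(√218, √129):Q], so Q(γ) = Q(√218, √129).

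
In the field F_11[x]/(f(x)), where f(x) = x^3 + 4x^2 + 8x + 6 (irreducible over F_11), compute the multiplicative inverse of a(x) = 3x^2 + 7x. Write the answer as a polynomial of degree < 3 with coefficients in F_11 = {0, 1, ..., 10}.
a(x)^(-1) ≡ 4x^2 + 6x + 8 (mod f(x))

Since f is irreducible over F_11, F_11[x]/(f) is a field and a(x) ≠ 0 has an inverse. Apply the extended Euclidean algorithm to f(x) and a(x) in F_11[x]: f(x) = (4x + 3)·a(x) + (9x + 6);  a(x) = (4x + 3)·(9x + 6) + (4). The last nonzero remainder is the constant 4 = gcd(f, a) in F_11. Back-substituting through the division chain expresses 4 = s(x)·a(x) + t(x)·f(x) with s(x) ≡ 5x^2 + 2x + 10 (mod f), so (5x^2 + 2x + 10)·a(x) ≡ 4 (mod f). Multiplying by 4^(-1) ≡ 3 in F_11 gives a(x)^(-1) ≡ 3·(5x^2 + 2x + 10) ≡ 4x^2 + 6x + 8 (mod f). Check: (3x^2 + 7x)·(4x^2 + 6x + 8) = x^4 + 2x^3 + x ≡ 1 (mod x^3 + 4x^2 + 8x + 6).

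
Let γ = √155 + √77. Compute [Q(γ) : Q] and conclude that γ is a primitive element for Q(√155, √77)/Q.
[Q(γ) : Q] = 4 (equivalently, Q(γ) = Q(√155, √77))

Obviously Q(γ) ⊆ Q(√155, √77), and [Q(√155, √77):Q] = 4 (since 155, 77 are distinct squarefree integers > 1 with 11935 not a perfect square). To show equality we compute the minimal polynomial of γ. From γ = √155 + √77: γ^2 = 155 + 2√(11935) + 77 = 232 + 2√(11935), so γ^2 - 232 = 2√(11935); squaring, (γ^2 - 232)^2 = 4·11935, i.e. γ^4 - 464γ^2 + 53824 - 47740 = 0, i.e. γ^4 - 464γ^2 + 6084 = 0. So γ is a root of x^4 - 464x^2 + 6084. This polynomial is irreducible over Q: it has no rational root (each ±√155 ± √77 is irrational), and any factorization into two quadratics over Q would force √(11935) ∈ Q (pairing opposite roots) or √155, √77 ∈ Q (other pairings), all impossible. Hence [Q(γ):Q] = 4 = [Q(√155, √77):Q], so Q(γ) = Q(√155, √77).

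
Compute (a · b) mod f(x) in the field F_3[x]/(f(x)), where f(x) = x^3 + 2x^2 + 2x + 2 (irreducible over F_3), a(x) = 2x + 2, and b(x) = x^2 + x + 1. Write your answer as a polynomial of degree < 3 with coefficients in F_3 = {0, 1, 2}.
a · b ≡ 1 (mod f(x))

Multiply in F_3[x]: a(x)·b(x) = (2x + 2)·(x^2 + x + 1) = 2x^3 + x^2 + x + 2. This has degree ≥ 3, so divide by f(x) over F_3: 2x^3 + x^2 + x + 2 = (2)·(x^3 + 2x^2 + 2x + 2) + (1). Hence a·b ≡ 1 (mod f). (F_3[x]/(f) is a field with 3^3 = 27 elements since f is irreducible of degree 3.)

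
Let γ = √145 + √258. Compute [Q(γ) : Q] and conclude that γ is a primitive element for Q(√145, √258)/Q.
[Q(γ) : Q] = 4 (equivalently, Q(γ) = Q(√145, √258))

Obviously Q(γ) ⊆ Q(√145, √258), and [Q(√145, √258):Q] = 4 (since 145, 258 are distinct squarefree integers > 1 with 37410 not a perfect square). To show equality we compute the minimal polynomial of γ. From γ = √145 + √258: γ^2 = 145 + 2√(37410) + 258 = 403 + 2√(37410), so γ^2 - 403 = 2√(37410); squaring, (γ^2 - 403)^2 = 4·37410, i.e. γ^4 - 806γ^2 + 162409 - 149640 = 0, i.e. γ^4 - 806γ^2 + 12769 = 0. So γ is a root of x^4 - 806x^2 + 12769. This polynomial is irreducible over Q: it has no rational root (each ±√145 ± √258 is irrational), and any factorization into two quadratics over Q would force √(37410) ∈ Q (pairing opposite roots) or √145, √258 ∈ Q (other pairings), all impossible. Hence [Q(γ):Q] = 4 = [Q(√145, √258):Q], so Q(γ) = Q(√145, √258).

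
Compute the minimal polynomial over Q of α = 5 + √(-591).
m_α(x) = x^2 - 10x + 616

From α - 5 = √(-591), squaring gives (α - 5)^2 = -591, i.e. α^2 - 10α + 25 = -591, so α^2 - 10α + 616 = 0. The discriminant of x^2 - 10x + 616 is (-10)^2 - 4·(616) = 100 - 2464 = -2364, and 4·(-591) is not a perfect square in Q since -591 is squarefree and ≠ 1. Hence x^2 - 10x + 616 is irreducible over Q and is the minimal polynomial of α.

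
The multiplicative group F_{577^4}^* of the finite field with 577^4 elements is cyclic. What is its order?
|F_{577^4}^*| = 110841719040

F_{577^4} has 577^4 = 110841719041 elements; its multiplicative group consists of all nonzero elements, so |F_{577^4}^*| = 110841719041 - 1 = 110841719040. (It is cyclic since any finite subgroup of the multiplicative group of a field is cyclic.)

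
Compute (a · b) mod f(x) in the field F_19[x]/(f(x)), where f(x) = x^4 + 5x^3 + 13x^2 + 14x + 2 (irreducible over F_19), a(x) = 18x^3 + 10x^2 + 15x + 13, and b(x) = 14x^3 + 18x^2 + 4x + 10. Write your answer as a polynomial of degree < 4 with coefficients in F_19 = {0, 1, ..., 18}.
a · b ≡ 9x^3 + 18x^2 + 5x + 2 (mod f(x))

Multiply in F_19[x]: a(x)·b(x) = (18x^3 + 10x^2 + 15x + 13)·(14x^3 + 18x^2 + 4x + 10) = 5x^6 + 8x^5 + 6x^4 + 7x^3 + 14x^2 + 12x + 16. This has degree ≥ 4, so divide by f(x) over F_19: 5x^6 + 8x^5 + 6x^4 + 7x^3 + 14x^2 + 12x + 16 = (5x^2 + 2x + 7)·(x^4 + 5x^3 + 13x^2 + 14x + 2) + (9x^3 + 18x^2 + 5x + 2). Hence a·b ≡ 9x^3 + 18x^2 + 5x + 2 (mod f). (F_19[x]/(f) is a field with 19^4 = 130321 elements since f is irreducible of degree 4.)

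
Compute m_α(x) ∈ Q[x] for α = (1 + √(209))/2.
m_α(x) = x^2 - x - 52

From 2α - 1 = √(209), squaring gives (2α - 1)^2 = 209, i.e. 4α^2 - 4α + 1 = 209, so α^2 - α + (1 - 209)/4 = 0. Since 209 ≡ 1 (mod 4), (1 - 209)/4 = -52 ∈ Z. The polynomial x^2 - x - 52 has discriminant 1 - 4·(-52) = 209, which is not a perfect square in Q (d = 209 is squarefree and ≠ 1), so x^2 - x - 52 is irreducible over Q. It is the minimal polynomial of α.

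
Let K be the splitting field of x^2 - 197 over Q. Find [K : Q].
[K : Q] = 2

f(x) = x^2 - 197 factors as (x - √197)(x + √197). The splitting field is K = Q(√197). Since 197 is squarefree and > 1, it is not a perfect square, so x^2 - 197 is irreducible over Q and [Q(√197) : Q] = 2. Hence [K : Q] = 2.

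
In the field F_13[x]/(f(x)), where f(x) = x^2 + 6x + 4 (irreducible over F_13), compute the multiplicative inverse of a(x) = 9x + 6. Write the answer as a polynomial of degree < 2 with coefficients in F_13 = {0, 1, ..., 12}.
a(x)^(-1) ≡ 3x + 3 (mod f(x))

Since f is irreducible over F_13, F_13[x]/(f) is a field and a(x) ≠ 0 has an inverse. Apply the extended Euclidean algorithm to f(x) and a(x) in F_13[x]: f(x) = (3x + 3)·a(x) + (12). The last nonzero remainder is the constant 12 = gcd(f, a) in F_13. Back-substituting through the division chain expresses 12 = s(x)·a(x) + t(x)·f(x) with s(x) ≡ 10x + 10 (mod f), so (10x + 10)·a(x) ≡ 12 (mod f). Multiplying by 12^(-1) ≡ 12 in F_13 gives a(x)^(-1) ≡ 12·(10x + 10) ≡ 3x + 3 (mod f). Check: (9x + 6)·(3x + 3) = x^2 + 6x + 5 ≡ 1 (mod x^2 + 6x + 4).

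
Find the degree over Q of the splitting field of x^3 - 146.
[K : Q] = 6

The roots of x^3 - 146 are ∛146, ω∛146, ω^2∛146 where ω = e^(2πi/3) is a primitive cube root of unity, so K = Q(∛146, ω). Now [Q(∛146):Q] = 3 (since 146 is not a perfect cube, x^3 - 146 is irreducible) and [Q(ω):Q] = 2. Both 2 and 3 divide [K:Q], and [K:Q] ≤ 3·2 = 6, so [K:Q] = 6. (Equivalently: Q(∛146) ⊂ R but ω ∉ R, so [K : Q(∛146)] = 2.)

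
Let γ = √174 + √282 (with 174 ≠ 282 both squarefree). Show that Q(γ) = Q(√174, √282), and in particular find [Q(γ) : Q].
[Q(γ) : Q] = 4 (equivalently, Q(γ) = Q(√174, √282))

Obviously Q(γ) ⊆ Q(√174, √282), and [Q(√174, √282):Q] = 4 (since 174, 282 are distinct squarefree integers > 1 with 49068 not a perfect square). To show equality we compute the minimal polynomial of γ. From γ = √174 + √282: γ^2 = 174 + 2√(49068) + 282 = 456 + 2√(49068), so γ^2 - 456 = 2√(49068); squaring, (γ^2 - 456)^2 = 4·49068, i.e. γ^4 - 912γ^2 + 207936 - 196272 = 0, i.e. γ^4 - 912γ^2 + 11664 = 0. So γ is a root of x^4 - 912x^2 + 11664. This polynomial is irreducible over Q: it has no rational root (each ±√174 ± √282 is irrational), and any factorization into two quadratics over Q would force √(49068) ∈ Q (pairing opposite roots) or √174, √282 ∈ Q (other pairings), all impossible. Hence [Q(γ):Q] = 4 = [Q(√174, √282):Q], so Q(γ) = Q(√174, √282).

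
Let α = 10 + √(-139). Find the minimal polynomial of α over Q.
m_α(x) = x^2 - 20x + 239

From α - 10 = √(-139), squaring gives (α - 10)^2 = -139, i.e. α^2 - 20α + 100 = -139, so α^2 - 20α + 239 = 0. The discriminant of x^2 - 20x + 239 is (-20)^2 - 4·(239) = 400 - 956 = -556, and 4·(-139) is not a perfect square in Q since -139 is squarefree and ≠ 1. Hence x^2 - 20x + 239 is irreducible over Q and is the minimal polynomial of α.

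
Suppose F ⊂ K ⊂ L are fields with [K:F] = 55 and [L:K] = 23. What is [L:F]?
[L:F] = 1265

The tower law says that for any tower of field extensions F ⊂ K ⊂ L with finite degrees, [L:F] = [L:K] · [K:F]. Here this gives [L:F] = 23 · 55 = 1265.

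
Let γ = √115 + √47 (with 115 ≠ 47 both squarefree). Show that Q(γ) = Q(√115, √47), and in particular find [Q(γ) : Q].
[Q(γ) : Q] = 4 (equivalently, Q(γ) = Q(√115, √47))

Obviously Q(γ) ⊆ Q(√115, √47), and [Q(√115, √47):Q] = 4 (since 115, 47 are distinct squarefree integers > 1 with 5405 not a perfect square). To show equality we compute the minimal polynomial of γ. From γ = √115 + √47: γ^2 = 115 + 2√(5405) + 47 = 162 + 2√(5405), so γ^2 - 162 = 2√(5405); squaring, (γ^2 - 162)^2 = 4·5405, i.e. γ^4 - 324γ^2 + 26244 - 21620 = 0, i.e. γ^4 - 324γ^2 + 4624 = 0. So γ is a root of x^4 - 324x^2 + 4624. This polynomial is irreducible over Q: it has no rational root (each ±√115 ± √47 is irrational), and any factorization into two quadratics over Q would force √(5405) ∈ Q (pairing opposite roots) or √115, √47 ∈ Q (other pairings), all impossible. Hence [Q(γ):Q] = 4 = [Q(√115, √47):Q], so Q(γ) = Q(√115, √47).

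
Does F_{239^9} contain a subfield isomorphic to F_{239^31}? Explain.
No: F_{239^31} is not a subfield of F_{239^9}

F_{p^m} embeds in F_{p^n} iff m | n. Here 31 ∤ 9 (since 9 = 0·31 + 9 with remainder 9 ≠ 0), so F_{239^31} is not a subfield of F_{239^9}. Equivalently: if it were, the tower law would give 31 = [F_{239^31}:F_239] dividing [F_{239^9}:F_239] = 9, contradiction.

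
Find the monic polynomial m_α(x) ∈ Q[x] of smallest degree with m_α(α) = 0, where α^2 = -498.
m_α(x) = x^2 + 498

α satisfies α^2 + 498 = 0, so x^2 + 498 annihilates α. Since d = -498 is squarefree and ≠ 1, it is not a perfect square in Q, so x^2 + 498 has no rational root and is therefore irreducible over Q (a degree-2 polynomial over a field is irreducible iff it has no root). Hence m_α(x) = x^2 + 498.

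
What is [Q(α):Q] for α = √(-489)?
[Q(α):Q] = 2

[Q(α):Q] equals the degree of the minimal polynomial of α. Here α^2 = -489 and x^2 + 489 is irreducible (d = -489 is squarefree, ≠ 1, hence not a square), so deg(m_α) = 2. Thus [Q(α):Q] = 2.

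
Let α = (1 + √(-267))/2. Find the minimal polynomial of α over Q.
m_α(x) = x^2 - x + 67

From 2α - 1 = √(-267), squaring gives (2α - 1)^2 = -267, i.e. 4α^2 - 4α + 1 = -267, so α^2 - α + (1 + 267)/4 = 0. Since -267 ≡ 1 (mod 4), (1 + 267)/4 = 67 ∈ Z. The polynomial x^2 - x + 67 has discriminant 1 - 4·(67) = -267, which is not a perfect square in Q (d = -267 is squarefree and ≠ 1), so x^2 - x + 67 is irreducible over Q. It is the minimal polynomial of α.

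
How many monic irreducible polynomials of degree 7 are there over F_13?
There are 8964072 monic irreducible polynomials of degree 7 over F_13

Each element of F_{13^7} that lies in no proper subfield is a root of exactly one monic irreducible of degree 7 over F_13, and each such polynomial has 7 distinct roots in F_{13^7}. By Möbius inversion the count is N_13(7) = (1/7) Σ_{d|7} μ(7/d) · 13^d = (1/7)(μ(7)·13^1 + μ(1)·13^7) = 62748504/7 = 8964072.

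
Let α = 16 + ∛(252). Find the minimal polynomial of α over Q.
m_α(x) = x^3 - 48x^2 + 768x - 4348

Set β = α - 16 = ∛(252), so β^3 = 252. Then (α - 16)^3 - 252 = 0, i.e. α is a root of g(x) = (x - 16)^3 - 252 = x^3 - 48x^2 + 768x - 4348. Since g(x) = h(x - 16) where h(x) = x^3 - 252, and h is irreducible over Q (because 252 is not a perfect cube, so h has no rational root, and a monic cubic with no rational root is irreducible), g is also irreducible (irreducibility is preserved under the substitution x → x - 16). Hence m_α(x) = x^3 - 48x^2 + 768x - 4348.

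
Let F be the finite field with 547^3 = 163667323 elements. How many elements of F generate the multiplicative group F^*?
There are φ(163667322) = 42830208 primitive elements

F_q^* is cyclic of order q - 1 = 163667322. A cyclic group of order m has exactly φ(m) generators. Here m = 163667322 = 2 · 3^2 · 7 · 13 · 163 · 613, so the number of primitive elements is φ(163667322) = 42830208.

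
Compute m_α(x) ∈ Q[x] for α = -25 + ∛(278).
m_α(x) = x^3 + 75x^2 + 1875x + 15347

Set β = α + 25 = ∛(278), so β^3 = 278. Then (α + 25)^3 - 278 = 0, i.e. α is a root of g(x) = (x + 25)^3 - 278 = x^3 + 75x^2 + 1875x + 15347. Since g(x) = h(x + 25) where h(x) = x^3 - 278, and h is irreducible over Q (because 278 is not a perfect cube, so h has no rational root, and a monic cubic with no rational root is irreducible), g is also irreducible (irreducibility is preserved under the substitution x → x + 25). Hence m_α(x) = x^3 + 75x^2 + 1875x + 15347.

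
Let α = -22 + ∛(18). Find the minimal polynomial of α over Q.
m_α(x) = x^3 + 66x^2 + 1452x + 10630

Set β = α + 22 = ∛(18), so β^3 = 18. Then (α + 22)^3 - 18 = 0, i.e. α is a root of g(x) = (x + 22)^3 - 18 = x^3 + 66x^2 + 1452x + 10630. Since g(x) = h(x + 22) where h(x) = x^3 - 18, and h is irreducible over Q (because 18 is not a perfect cube, so h has no rational root, and a monic cubic with no rational root is irreducible), g is also irreducible (irreducibility is preserved under the substitution x → x + 22). Hence m_α(x) = x^3 + 66x^2 + 1452x + 10630.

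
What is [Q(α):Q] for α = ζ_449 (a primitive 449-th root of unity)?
[Q(α):Q] = 448

The minimal polynomial of ζ_449 over Q is the 449-th cyclotomic polynomial Φ_449(x), which is irreducible over Q and has degree φ(449) = 448. Hence [Q(α):Q] = φ(449) = 448.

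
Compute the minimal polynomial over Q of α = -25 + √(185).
m_α(x) = x^2 + 50x + 440

From α + 25 = √(185), squaring gives (α + 25)^2 = 185, i.e. α^2 + 50α + 625 = 185, so α^2 + 50α + 440 = 0. The discriminant of x^2 + 50x + 440 is (50)^2 - 4·(440) = 2500 - 1760 = 740, and 4·(185) is not a perfect square in Q since 185 is squarefree and ≠ 1. Hence x^2 + 50x + 440 is irreducible over Q and is the minimal polynomial of α.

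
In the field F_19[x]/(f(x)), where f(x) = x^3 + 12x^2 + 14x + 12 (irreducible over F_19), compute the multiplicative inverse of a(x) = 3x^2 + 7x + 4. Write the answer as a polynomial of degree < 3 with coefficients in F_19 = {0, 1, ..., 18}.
a(x)^(-1) ≡ 5x^2 + 16x + 18 (mod f(x))

Since f is irreducible over F_19, F_19[x]/(f) is a field and a(x) ≠ 0 has an inverse. Apply the extended Euclidean algorithm to f(x) and a(x) in F_19[x]: f(x) = (13x + 18)·a(x) + (7x + 16);  a(x) = (14x + 7)·(7x + 16) + (6). The last nonzero remainder is the constant 6 = gcd(f, a) in F_19. Back-substituting through the division chain expresses 6 = s(x)·a(x) + t(x)·f(x) with s(x) ≡ 11x^2 + x + 13 (mod f), so (11x^2 + x + 13)·a(x) ≡ 6 (mod f). Multiplying by 6^(-1) ≡ 16 in F_19 gives a(x)^(-1) ≡ 16·(11x^2 + x + 13) ≡ 5x^2 + 16x + 18 (mod f). Check: (3x^2 + 7x + 4)·(5x^2 + 16x + 18) = 15x^4 + 7x^3 + 15x^2 + 15 ≡ 1 (mod x^3 + 12x^2 + 14x + 12).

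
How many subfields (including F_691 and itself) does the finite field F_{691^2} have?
F_{691^2} has 2 subfields

The subfields of F_{p^n} are exactly the fields F_{p^d} for d | n (each is the fixed field of the unique index-d subgroup of Gal(F_{p^n}/F_p) ≅ Z/nZ). The divisors of n = 2 are {1, 2}, giving 2 subfields: F_{691^1}, F_{691^2}.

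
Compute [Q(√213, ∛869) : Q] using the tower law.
[Q(√213, ∛869) : Q] = 6

Let L = Q(√213, ∛869). Since Q(√213) ⊂ L and [Q(√213):Q] = 2, the tower law gives 2 | [L:Q]. Likewise Q(∛869) ⊂ L with [Q(∛869):Q] = 3 (because 869 is not a perfect cube), so 3 | [L:Q]. As gcd(2,3) = 1, [L:Q] is divisible by 6. Conversely L is generated over Q by √213 and ∛869, so [L:Q] ≤ 2·3 = 6. Therefore [Q(√213, ∛869) : Q] = 6.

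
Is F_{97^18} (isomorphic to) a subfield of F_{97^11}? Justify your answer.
No: F_{97^18} is not a subfield of F_{97^11}

F_{p^m} embeds in F_{p^n} iff m | n. Here 18 ∤ 11 (since 11 = 0·18 + 11 with remainder 11 ≠ 0), so F_{97^18} is not a subfield of F_{97^11}. Equivalently: if it were, the tower law would give 18 = [F_{97^18}:F_97] dividing [F_{97^11}:F_97] = 11, contradiction.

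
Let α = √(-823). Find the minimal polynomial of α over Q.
m_α(x) = x^2 + 823

α satisfies α^2 + 823 = 0, so x^2 + 823 annihilates α. Since d = -823 is squarefree and ≠ 1, it is not a perfect square in Q, so x^2 + 823 has no rational root and is therefore irreducible over Q (a degree-2 polynomial over a field is irreducible iff it has no root). Hence m_α(x) = x^2 + 823.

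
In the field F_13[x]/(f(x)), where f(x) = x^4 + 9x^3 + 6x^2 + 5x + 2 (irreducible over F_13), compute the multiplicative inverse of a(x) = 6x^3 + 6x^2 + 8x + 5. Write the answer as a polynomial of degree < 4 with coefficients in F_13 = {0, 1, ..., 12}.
a(x)^(-1) ≡ 6x^3 + 3x^2 + 8x + 11 (mod f(x))

Since f is irreducible over F_13, F_13[x]/(f) is a field and a(x) ≠ 0 has an inverse. Apply the extended Euclidean algorithm to f(x) and a(x) in F_13[x]: f(x) = (11x + 10)·a(x) + (x^2 + 4);  a(x) = (6x + 6)·(x^2 + 4) + (10x + 7);  (x^2 + 4) = (4x + 5)·(10x + 7) + (8). The last nonzero remainder is the constant 8 = gcd(f, a) in F_13. Back-substituting through the division chain expresses 8 = s(x)·a(x) + t(x)·f(x) with s(x) ≡ 9x^3 + 11x^2 + 12x + 10 (mod f), so (9x^3 + 11x^2 + 12x + 10)·a(x) ≡ 8 (mod f). Multiplying by 8^(-1) ≡ 5 in F_13 gives a(x)^(-1) ≡ 5·(9x^3 + 11x^2 + 12x + 10) ≡ 6x^3 + 3x^2 + 8x + 11 (mod f). Check: (6x^3 + 6x^2 + 8x + 5)·(6x^3 + 3x^2 + 8x + 11) = 10x^6 + 2x^5 + 10x^4 + 12x^3 + 2x^2 + 11x + 3 ≡ 1 (mod x^4 + 9x^3 + 6x^2 + 5x + 2).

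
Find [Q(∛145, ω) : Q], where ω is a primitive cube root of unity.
[Q(∛145, ω) : Q] = 6

[Q(∛145):Q] = 3 (min poly x^3 - 145, irreducible since 145 is not a perfect cube). [Q(ω):Q] = 2 (min poly x^2 + x + 1). Since Q(∛145) ⊂ R and ω ∉ R, we have ω ∉ Q(∛145), so x^2 + x + 1 remains irreducible over Q(∛145) and [Q(∛145, ω) : Q(∛145)] = 2. By the tower law, [Q(∛145, ω) : Q] = 3 · 2 = 6. (In fact Q(∛145, ω) is the splitting field of x^3 - 145 over Q.)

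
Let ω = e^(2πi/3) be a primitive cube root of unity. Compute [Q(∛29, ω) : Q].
[Q(∛29, ω) : Q] = 6

[Q(∛29):Q] = 3 (min poly x^3 - 29, irreducible since 29 is not a perfect cube). [Q(ω):Q] = 2 (min poly x^2 + x + 1). Since Q(∛29) ⊂ R and ω ∉ R, we have ω ∉ Q(∛29), so x^2 + x + 1 remains irreducible over Q(∛29) and [Q(∛29, ω) : Q(∛29)] = 2. By the tower law, [Q(∛29, ω) : Q] = 3 · 2 = 6. (In fact Q(∛29, ω) is the splitting field of x^3 - 29 over Q.)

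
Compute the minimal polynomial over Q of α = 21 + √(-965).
m_α(x) = x^2 - 42x + 1406

From α - 21 = √(-965), squaring gives (α - 21)^2 = -965, i.e. α^2 - 42α + 441 = -965, so α^2 - 42α + 1406 = 0. The discriminant of x^2 - 42x + 1406 is (-42)^2 - 4·(1406) = 1764 - 5624 = -3860, and 4·(-965) is not a perfect square in Q since -965 is squarefree and ≠ 1. Hence x^2 - 42x + 1406 is irreducible over Q and is the minimal polynomial of α.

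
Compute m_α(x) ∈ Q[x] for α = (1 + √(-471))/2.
m_α(x) = x^2 - x + 118

From 2α - 1 = √(-471), squaring gives (2α - 1)^2 = -471, i.e. 4α^2 - 4α + 1 = -471, so α^2 - α + (1 + 471)/4 = 0. Since -471 ≡ 1 (mod 4), (1 + 471)/4 = 118 ∈ Z. The polynomial x^2 - x + 118 has discriminant 1 - 4·(118) = -471, which is not a perfect square in Q (d = -471 is squarefree and ≠ 1), so x^2 - x + 118 is irreducible over Q. It is the minimal polynomial of α.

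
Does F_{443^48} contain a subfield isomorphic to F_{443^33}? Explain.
No: F_{443^33} is not a subfield of F_{443^48}

F_{p^m} embeds in F_{p^n} iff m | n. Here 33 ∤ 48 (since 48 = 1·33 + 15 with remainder 15 ≠ 0), so F_{443^33} is not a subfield of F_{443^48}. Equivalently: if it were, the tower law would give 33 = [F_{443^33}:F_443] dividing [F_{443^48}:F_443] = 48, contradiction.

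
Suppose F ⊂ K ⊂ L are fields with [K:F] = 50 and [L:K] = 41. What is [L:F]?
[L:F] = 2050

The tower law says that for any tower of field extensions F ⊂ K ⊂ L with finite degrees, [L:F] = [L:K] · [K:F]. Here this gives [L:F] = 41 · 50 = 2050.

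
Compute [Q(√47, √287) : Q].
[Q(√47, √287) : Q] = 4

[Q(√47):Q] = 2 (min poly x^2 - 47, irreducible since 47 is squarefree > 1). For the top step, suppose √287 ∈ Q(√47), say √287 = c + d√47 with c, d ∈ Q. Squaring: 287 = c^2 + 47d^2 + 2cd√47. Since √47 ∉ Q this forces 2cd = 0. If d = 0 then √287 = c ∈ Q, contradicting 287 squarefree > 1. If c = 0 then 287 = 47d^2, so 47·287 = (47d)^2 is a perfect square in Q — but 47·287 = 13489 is not a perfect square (since 47 and 287 are distinct squarefree integers). Contradiction. Hence √287 ∉ Q(√47), so x^2 - 287 stays irreducible over Q(√47) and [Q(√47, √287) : Q(√47)] = 2. By the tower law, [Q(√47, √287) : Q] = 2 · 2 = 4.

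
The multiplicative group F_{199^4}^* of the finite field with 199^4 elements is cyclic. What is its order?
|F_{199^4}^*| = 1568239200

F_{199^4} has 199^4 = 1568239201 elements; its multiplicative group consists of all nonzero elements, so |F_{199^4}^*| = 1568239201 - 1 = 1568239200. (It is cyclic since any finite subgroup of the multiplicative group of a field is cyclic.)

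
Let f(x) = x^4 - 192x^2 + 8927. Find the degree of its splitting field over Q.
[K : Q] = 4

Solving the quadratic in x^2: x^2 = (192 ± √(192^2 - 4·8927))/2 = (192 ± √1156)/2 = (192 ± 34)/2, giving x^2 = 113 or x^2 = 79. So f(x) = (x^2 - 113)(x^2 - 79) and the roots of f are ±√113, ±√79. Hence the splitting field is K = Q(√113, √79). Since 113 and 79 are distinct squarefree integers > 1, their product 8927 is not a perfect square, so √79 ∉ Q(√113). By the tower law [K:Q] = [Q(√113,√79):Q(√113)] · [Q(√113):Q] = 2 · 2 = 4.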